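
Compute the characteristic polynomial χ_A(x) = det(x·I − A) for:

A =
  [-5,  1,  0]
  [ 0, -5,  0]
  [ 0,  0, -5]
x^3 + 15*x^2 + 75*x + 125

Expanding det(x·I − A) (e.g. by cofactor expansion or by noting that A is similar to its Jordan form J, which has the same characteristic polynomial as A) gives
  χ_A(x) = x^3 + 15*x^2 + 75*x + 125
which factors as (x + 5)^3. The eigenvalues (with algebraic multiplicities) are λ = -5 with multiplicity 3.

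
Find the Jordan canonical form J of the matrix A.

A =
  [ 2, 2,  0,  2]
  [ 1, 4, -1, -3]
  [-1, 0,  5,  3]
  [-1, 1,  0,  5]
J_3(4) ⊕ J_1(4)

The characteristic polynomial is
  det(x·I − A) = x^4 - 16*x^3 + 96*x^2 - 256*x + 256 = (x - 4)^4

Eigenvalues and multiplicities (the geometric multiplicity of λ is n − rank(A − λI), which equals the number of Jordan blocks for λ):
  λ = 4: algebraic multiplicity = 4, geometric multiplicity = 2

Determining the block sizes for each eigenvalue:
  λ = 4: with am = 4 and gm = 2, the partition is not yet determined (e.g. several partitions of 4 into 2 parts exist). Let N = A − (4)·I. Computing rank(N^1) = 2, rank(N^2) = 1, rank(N^3) = 0; the number of blocks of size ≥ j is rank(N^{j−1}) − rank(N^j), giving [2, 1, 1]. So we have 1 block(s) of size 3, 1 block(s) of size 1 → block sizes [3, 1]

Assembling the blocks gives a Jordan form
J =
  [4, 1, 0, 0]
  [0, 4, 1, 0]
  [0, 0, 4, 0]
  [0, 0, 0, 4]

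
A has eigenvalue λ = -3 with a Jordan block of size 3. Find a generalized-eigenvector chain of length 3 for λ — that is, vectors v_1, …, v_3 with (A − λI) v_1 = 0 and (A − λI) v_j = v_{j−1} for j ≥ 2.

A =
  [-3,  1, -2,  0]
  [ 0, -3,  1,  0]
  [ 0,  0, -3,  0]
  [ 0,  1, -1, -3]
A Jordan chain for λ = -3 of length 3:
v_1 = (1, 0, 0, 1)ᵀ
v_2 = (-2, 1, 0, -1)ᵀ
v_3 = (0, 0, 1, 0)ᵀ

Let N = A − (-3)·I. We want v_3 with N^3 v_3 = 0 but N^2 v_3 ≠ 0; then v_{j-1} := N · v_j for j = 3, …, 2.

Pick v_3 = (0, 0, 1, 0)ᵀ.
Then v_2 = N · v_3 = (-2, 1, 0, -1)ᵀ.
Then v_1 = N · v_2 = (1, 0, 0, 1)ᵀ.

Sanity check: (A − (-3)·I) v_1 = (0, 0, 0, 0)ᵀ = 0. ✓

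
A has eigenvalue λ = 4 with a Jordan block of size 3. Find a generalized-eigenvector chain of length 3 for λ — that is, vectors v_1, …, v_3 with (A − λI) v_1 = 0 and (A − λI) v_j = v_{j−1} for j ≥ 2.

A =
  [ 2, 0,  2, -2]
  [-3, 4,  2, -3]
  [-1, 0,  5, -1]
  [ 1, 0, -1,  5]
A Jordan chain for λ = 4 of length 3:
v_1 = (0, 1, 0, 0)ᵀ
v_2 = (-2, -3, -1, 1)ᵀ
v_3 = (1, 0, 0, 0)ᵀ

Let N = A − (4)·I. We want v_3 with N^3 v_3 = 0 but N^2 v_3 ≠ 0; then v_{j-1} := N · v_j for j = 3, …, 2.

Pick v_3 = (1, 0, 0, 0)ᵀ.
Then v_2 = N · v_3 = (-2, -3, -1, 1)ᵀ.
Then v_1 = N · v_2 = (0, 1, 0, 0)ᵀ.

Sanity check: (A − (4)·I) v_1 = (0, 0, 0, 0)ᵀ = 0. ✓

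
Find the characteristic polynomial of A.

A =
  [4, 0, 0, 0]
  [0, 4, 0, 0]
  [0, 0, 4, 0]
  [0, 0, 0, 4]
x^4 - 16*x^3 + 96*x^2 - 256*x + 256

Expanding det(x·I − A) (e.g. by cofactor expansion or by noting that A is similar to its Jordan form J, which has the same characteristic polynomial as A) gives
  χ_A(x) = x^4 - 16*x^3 + 96*x^2 - 256*x + 256
which factors as (x - 4)^4. The eigenvalues (with algebraic multiplicities) are λ = 4 with multiplicity 4.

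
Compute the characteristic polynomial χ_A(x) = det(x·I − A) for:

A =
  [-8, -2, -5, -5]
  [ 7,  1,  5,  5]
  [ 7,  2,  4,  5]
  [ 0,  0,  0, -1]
x^4 + 4*x^3 + 6*x^2 + 4*x + 1

Expanding det(x·I − A) (e.g. by cofactor expansion or by noting that A is similar to its Jordan form J, which has the same characteristic polynomial as A) gives
  χ_A(x) = x^4 + 4*x^3 + 6*x^2 + 4*x + 1
which factors as (x + 1)^4. The eigenvalues (with algebraic multiplicities) are λ = -1 with multiplicity 4.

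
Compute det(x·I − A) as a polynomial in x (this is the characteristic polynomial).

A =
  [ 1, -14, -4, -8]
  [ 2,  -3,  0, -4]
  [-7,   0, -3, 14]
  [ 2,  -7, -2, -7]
x^4 + 12*x^3 + 54*x^2 + 108*x + 81

Expanding det(x·I − A) (e.g. by cofactor expansion or by noting that A is similar to its Jordan form J, which has the same characteristic polynomial as A) gives
  χ_A(x) = x^4 + 12*x^3 + 54*x^2 + 108*x + 81
which factors as (x + 3)^4. The eigenvalues (with algebraic multiplicities) are λ = -3 with multiplicity 4.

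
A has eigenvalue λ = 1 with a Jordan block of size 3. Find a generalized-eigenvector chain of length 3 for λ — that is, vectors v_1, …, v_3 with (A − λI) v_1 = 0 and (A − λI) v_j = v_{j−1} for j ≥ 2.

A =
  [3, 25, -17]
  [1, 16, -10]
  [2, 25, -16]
A Jordan chain for λ = 1 of length 3:
v_1 = (-5, -3, -5)ᵀ
v_2 = (2, 1, 2)ᵀ
v_3 = (1, 0, 0)ᵀ

Let N = A − (1)·I. We want v_3 with N^3 v_3 = 0 but N^2 v_3 ≠ 0; then v_{j-1} := N · v_j for j = 3, …, 2.

Pick v_3 = (1, 0, 0)ᵀ.
Then v_2 = N · v_3 = (2, 1, 2)ᵀ.
Then v_1 = N · v_2 = (-5, -3, -5)ᵀ.

Sanity check: (A − (1)·I) v_1 = (0, 0, 0)ᵀ = 0. ✓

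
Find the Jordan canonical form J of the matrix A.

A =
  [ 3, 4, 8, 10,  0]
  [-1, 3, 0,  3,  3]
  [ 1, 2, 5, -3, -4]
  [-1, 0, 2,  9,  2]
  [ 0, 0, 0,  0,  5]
J_3(5) ⊕ J_2(5)

The characteristic polynomial is
  det(x·I − A) = x^5 - 25*x^4 + 250*x^3 - 1250*x^2 + 3125*x - 3125 = (x - 5)^5

Eigenvalues and multiplicities (the geometric multiplicity of λ is n − rank(A − λI), which equals the number of Jordan blocks for λ):
  λ = 5: algebraic multiplicity = 5, geometric multiplicity = 2

Determining the block sizes for each eigenvalue:
  λ = 5: with am = 5 and gm = 2, the partition is not yet determined (e.g. several partitions of 5 into 2 parts exist). Let N = A − (5)·I. Computing rank(N^1) = 3, rank(N^2) = 1, rank(N^3) = 0; the number of blocks of size ≥ j is rank(N^{j−1}) − rank(N^j), giving [2, 2, 1]. So we have 1 block(s) of size 3, 1 block(s) of size 2 → block sizes [3, 2]

Assembling the blocks gives a Jordan form
J =
  [5, 1, 0, 0, 0]
  [0, 5, 1, 0, 0]
  [0, 0, 5, 0, 0]
  [0, 0, 0, 5, 1]
  [0, 0, 0, 0, 5]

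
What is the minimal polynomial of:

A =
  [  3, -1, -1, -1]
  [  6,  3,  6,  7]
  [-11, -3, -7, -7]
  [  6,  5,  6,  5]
x^4 - 4*x^3 - 12*x^2 + 32*x + 64

The characteristic polynomial is χ_A(x) = (x - 4)^2*(x + 2)^2, so the eigenvalues are known. The minimal polynomial is
  m_A(x) = Π_λ (x − λ)^{k_λ}
where k_λ is the size of the *largest* Jordan block for λ (equivalently, the smallest k with (A − λI)^k v = 0 for every generalised eigenvector v of λ).

  λ = -2: largest Jordan block has size 2, contributing (x + 2)^2
  λ = 4: largest Jordan block has size 2, contributing (x − 4)^2

So m_A(x) = (x - 4)^2*(x + 2)^2 = x^4 - 4*x^3 - 12*x^2 + 32*x + 64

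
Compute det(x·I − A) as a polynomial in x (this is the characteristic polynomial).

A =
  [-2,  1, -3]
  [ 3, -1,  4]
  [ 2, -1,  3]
x^3

Expanding det(x·I − A) (e.g. by cofactor expansion or by noting that A is similar to its Jordan form J, which has the same characteristic polynomial as A) gives
  χ_A(x) = x^3
which factors as x^3. The eigenvalues (with algebraic multiplicities) are λ = 0 with multiplicity 3.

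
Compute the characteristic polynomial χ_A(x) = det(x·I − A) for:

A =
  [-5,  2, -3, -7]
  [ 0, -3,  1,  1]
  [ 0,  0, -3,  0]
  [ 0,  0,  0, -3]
x^4 + 14*x^3 + 72*x^2 + 162*x + 135

Expanding det(x·I − A) (e.g. by cofactor expansion or by noting that A is similar to its Jordan form J, which has the same characteristic polynomial as A) gives
  χ_A(x) = x^4 + 14*x^3 + 72*x^2 + 162*x + 135
which factors as (x + 3)^3*(x + 5). The eigenvalues (with algebraic multiplicities) are λ = -5 with multiplicity 1, λ = -3 with multiplicity 3.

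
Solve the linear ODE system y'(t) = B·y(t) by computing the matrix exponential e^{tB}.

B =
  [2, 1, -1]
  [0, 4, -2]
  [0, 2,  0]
e^{tB} =
  [exp(2*t), t*exp(2*t), -t*exp(2*t)]
  [0, 2*t*exp(2*t) + exp(2*t), -2*t*exp(2*t)]
  [0, 2*t*exp(2*t), -2*t*exp(2*t) + exp(2*t)]

Strategy: write B = P · J · P⁻¹ where J is a Jordan canonical form, so e^{tB} = P · e^{tJ} · P⁻¹, and e^{tJ} can be computed block-by-block.

B has Jordan form
J =
  [2, 1, 0]
  [0, 2, 0]
  [0, 0, 2]
(up to reordering of blocks).

Per-block formulas:
  For a 2×2 Jordan block J_2(2): exp(t · J_2(2)) = e^(2t)·(I + t·N), where N is the 2×2 nilpotent shift.
  For a 1×1 block at λ = 2: exp(t · [2]) = [e^(2t)].

After assembling e^{tJ} and conjugating by P, we get:

e^{tB} =
  [exp(2*t), t*exp(2*t), -t*exp(2*t)]
  [0, 2*t*exp(2*t) + exp(2*t), -2*t*exp(2*t)]
  [0, 2*t*exp(2*t), -2*t*exp(2*t) + exp(2*t)]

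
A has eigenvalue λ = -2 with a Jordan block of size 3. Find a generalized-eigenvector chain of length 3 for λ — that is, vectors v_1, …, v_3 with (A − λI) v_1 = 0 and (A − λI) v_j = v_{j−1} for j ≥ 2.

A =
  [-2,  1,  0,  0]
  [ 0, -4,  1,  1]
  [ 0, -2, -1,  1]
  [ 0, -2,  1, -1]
A Jordan chain for λ = -2 of length 3:
v_1 = (-2, 0, 0, 0)ᵀ
v_2 = (1, -2, -2, -2)ᵀ
v_3 = (0, 1, 0, 0)ᵀ

Let N = A − (-2)·I. We want v_3 with N^3 v_3 = 0 but N^2 v_3 ≠ 0; then v_{j-1} := N · v_j for j = 3, …, 2.

Pick v_3 = (0, 1, 0, 0)ᵀ.
Then v_2 = N · v_3 = (1, -2, -2, -2)ᵀ.
Then v_1 = N · v_2 = (-2, 0, 0, 0)ᵀ.

Sanity check: (A − (-2)·I) v_1 = (0, 0, 0, 0)ᵀ = 0. ✓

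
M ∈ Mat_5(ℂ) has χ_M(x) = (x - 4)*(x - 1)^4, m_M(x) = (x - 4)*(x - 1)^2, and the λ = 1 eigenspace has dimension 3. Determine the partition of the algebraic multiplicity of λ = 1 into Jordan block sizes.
Block sizes for λ = 1: [2, 1, 1]

Step 1 — from the characteristic polynomial, algebraic multiplicity of λ = 1 is 4. From dim ker(M − (1)·I) = 3, there are exactly 3 Jordan blocks for λ = 1.
Step 2 — from the minimal polynomial, the factor (x − 1)^2 tells us the largest block for λ = 1 has size 2.
Step 3 — with total size 4, 3 blocks, and largest block 2, the block sizes (in nonincreasing order) are [2, 1, 1].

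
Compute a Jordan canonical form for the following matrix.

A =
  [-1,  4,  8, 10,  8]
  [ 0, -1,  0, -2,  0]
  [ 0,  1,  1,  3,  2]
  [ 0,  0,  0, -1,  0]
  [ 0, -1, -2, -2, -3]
J_2(-1) ⊕ J_2(-1) ⊕ J_1(-1)

The characteristic polynomial is
  det(x·I − A) = x^5 + 5*x^4 + 10*x^3 + 10*x^2 + 5*x + 1 = (x + 1)^5

Eigenvalues and multiplicities (the geometric multiplicity of λ is n − rank(A − λI), which equals the number of Jordan blocks for λ):
  λ = -1: algebraic multiplicity = 5, geometric multiplicity = 3

Determining the block sizes for each eigenvalue:
  λ = -1: with am = 5 and gm = 3, the partition is not yet determined (e.g. several partitions of 5 into 3 parts exist). Let N = A − (-1)·I. Computing rank(N^1) = 2, rank(N^2) = 0; the number of blocks of size ≥ j is rank(N^{j−1}) − rank(N^j), giving [3, 2]. So we have 2 block(s) of size 2, 1 block(s) of size 1 → block sizes [2, 2, 1]

Assembling the blocks gives a Jordan form
J =
  [-1,  1,  0,  0,  0]
  [ 0, -1,  0,  0,  0]
  [ 0,  0, -1,  1,  0]
  [ 0,  0,  0, -1,  0]
  [ 0,  0,  0,  0, -1]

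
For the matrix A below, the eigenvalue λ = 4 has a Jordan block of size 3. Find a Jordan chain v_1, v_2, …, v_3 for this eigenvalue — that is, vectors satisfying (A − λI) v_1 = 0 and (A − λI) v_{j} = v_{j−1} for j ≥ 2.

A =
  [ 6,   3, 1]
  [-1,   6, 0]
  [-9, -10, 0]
A Jordan chain for λ = 4 of length 3:
v_1 = (-8, -4, 28)ᵀ
v_2 = (2, -1, -9)ᵀ
v_3 = (1, 0, 0)ᵀ

Let N = A − (4)·I. We want v_3 with N^3 v_3 = 0 but N^2 v_3 ≠ 0; then v_{j-1} := N · v_j for j = 3, …, 2.

Pick v_3 = (1, 0, 0)ᵀ.
Then v_2 = N · v_3 = (2, -1, -9)ᵀ.
Then v_1 = N · v_2 = (-8, -4, 28)ᵀ.

Sanity check: (A − (4)·I) v_1 = (0, 0, 0)ᵀ = 0. ✓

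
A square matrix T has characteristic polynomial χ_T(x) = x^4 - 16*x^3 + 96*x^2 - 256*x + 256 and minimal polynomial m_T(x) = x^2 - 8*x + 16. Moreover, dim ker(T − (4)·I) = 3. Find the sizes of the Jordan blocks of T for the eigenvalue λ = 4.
Block sizes for λ = 4: [2, 1, 1]

Step 1 — from the characteristic polynomial, algebraic multiplicity of λ = 4 is 4. From dim ker(T − (4)·I) = 3, there are exactly 3 Jordan blocks for λ = 4.
Step 2 — from the minimal polynomial, the factor (x − 4)^2 tells us the largest block for λ = 4 has size 2.
Step 3 — with total size 4, 3 blocks, and largest block 2, the block sizes (in nonincreasing order) are [2, 1, 1].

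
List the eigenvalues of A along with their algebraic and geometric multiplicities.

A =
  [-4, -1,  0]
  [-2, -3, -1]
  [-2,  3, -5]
λ = -4: alg = 3, geom = 1

Step 1 — factor the characteristic polynomial to read off the algebraic multiplicities:
  χ_A(x) = (x + 4)^3

Step 2 — compute geometric multiplicities via the rank-nullity identity g(λ) = n − rank(A − λI):
  rank(A − (-4)·I) = 2, so dim ker(A − (-4)·I) = n − 2 = 1

Summary:
  λ = -4: algebraic multiplicity = 3, geometric multiplicity = 1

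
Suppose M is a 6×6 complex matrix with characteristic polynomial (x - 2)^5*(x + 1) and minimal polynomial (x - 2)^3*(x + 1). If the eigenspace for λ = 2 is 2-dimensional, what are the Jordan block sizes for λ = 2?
Block sizes for λ = 2: [3, 2]

Step 1 — from the characteristic polynomial, algebraic multiplicity of λ = 2 is 5. From dim ker(M − (2)·I) = 2, there are exactly 2 Jordan blocks for λ = 2.
Step 2 — from the minimal polynomial, the factor (x − 2)^3 tells us the largest block for λ = 2 has size 3.
Step 3 — with total size 5, 2 blocks, and largest block 3, the block sizes (in nonincreasing order) are [3, 2].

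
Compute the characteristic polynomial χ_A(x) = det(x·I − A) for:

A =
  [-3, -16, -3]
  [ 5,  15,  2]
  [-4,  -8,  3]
x^3 - 15*x^2 + 75*x - 125

Expanding det(x·I − A) (e.g. by cofactor expansion or by noting that A is similar to its Jordan form J, which has the same characteristic polynomial as A) gives
  χ_A(x) = x^3 - 15*x^2 + 75*x - 125
which factors as (x - 5)^3. The eigenvalues (with algebraic multiplicities) are λ = 5 with multiplicity 3.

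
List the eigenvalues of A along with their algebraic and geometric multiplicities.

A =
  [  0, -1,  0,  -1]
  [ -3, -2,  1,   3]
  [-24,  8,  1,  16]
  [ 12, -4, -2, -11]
λ = -3: alg = 4, geom = 2

Step 1 — factor the characteristic polynomial to read off the algebraic multiplicities:
  χ_A(x) = (x + 3)^4

Step 2 — compute geometric multiplicities via the rank-nullity identity g(λ) = n − rank(A − λI):
  rank(A − (-3)·I) = 2, so dim ker(A − (-3)·I) = n − 2 = 2

Summary:
  λ = -3: algebraic multiplicity = 4, geometric multiplicity = 2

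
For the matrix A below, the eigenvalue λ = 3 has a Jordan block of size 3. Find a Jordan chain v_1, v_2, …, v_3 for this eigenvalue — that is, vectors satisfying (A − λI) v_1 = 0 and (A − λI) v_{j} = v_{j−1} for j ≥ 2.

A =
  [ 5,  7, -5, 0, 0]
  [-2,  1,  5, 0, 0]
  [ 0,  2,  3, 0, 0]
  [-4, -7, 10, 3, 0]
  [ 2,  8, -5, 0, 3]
A Jordan chain for λ = 3 of length 3:
v_1 = (-10, 0, -4, 6, -12)ᵀ
v_2 = (2, -2, 0, -4, 2)ᵀ
v_3 = (1, 0, 0, 0, 0)ᵀ

Let N = A − (3)·I. We want v_3 with N^3 v_3 = 0 but N^2 v_3 ≠ 0; then v_{j-1} := N · v_j for j = 3, …, 2.

Pick v_3 = (1, 0, 0, 0, 0)ᵀ.
Then v_2 = N · v_3 = (2, -2, 0, -4, 2)ᵀ.
Then v_1 = N · v_2 = (-10, 0, -4, 6, -12)ᵀ.

Sanity check: (A − (3)·I) v_1 = (0, 0, 0, 0, 0)ᵀ = 0. ✓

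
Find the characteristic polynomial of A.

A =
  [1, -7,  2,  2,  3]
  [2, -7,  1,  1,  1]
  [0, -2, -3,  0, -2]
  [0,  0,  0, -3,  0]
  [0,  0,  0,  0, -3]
x^5 + 15*x^4 + 90*x^3 + 270*x^2 + 405*x + 243

Expanding det(x·I − A) (e.g. by cofactor expansion or by noting that A is similar to its Jordan form J, which has the same characteristic polynomial as A) gives
  χ_A(x) = x^5 + 15*x^4 + 90*x^3 + 270*x^2 + 405*x + 243
which factors as (x + 3)^5. The eigenvalues (with algebraic multiplicities) are λ = -3 with multiplicity 5.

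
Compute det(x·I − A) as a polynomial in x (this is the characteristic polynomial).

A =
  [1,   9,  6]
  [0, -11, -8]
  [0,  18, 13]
x^3 - 3*x^2 + 3*x - 1

Expanding det(x·I − A) (e.g. by cofactor expansion or by noting that A is similar to its Jordan form J, which has the same characteristic polynomial as A) gives
  χ_A(x) = x^3 - 3*x^2 + 3*x - 1
which factors as (x - 1)^3. The eigenvalues (with algebraic multiplicities) are λ = 1 with multiplicity 3.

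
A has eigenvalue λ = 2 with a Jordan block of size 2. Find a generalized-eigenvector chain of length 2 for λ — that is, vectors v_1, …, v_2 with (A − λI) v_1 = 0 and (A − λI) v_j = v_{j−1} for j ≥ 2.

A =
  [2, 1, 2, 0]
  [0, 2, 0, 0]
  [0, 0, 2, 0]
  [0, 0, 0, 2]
A Jordan chain for λ = 2 of length 2:
v_1 = (1, 0, 0, 0)ᵀ
v_2 = (0, 1, 0, 0)ᵀ

Let N = A − (2)·I. We want v_2 with N^2 v_2 = 0 but N^1 v_2 ≠ 0; then v_{j-1} := N · v_j for j = 2, …, 2.

Pick v_2 = (0, 1, 0, 0)ᵀ.
Then v_1 = N · v_2 = (1, 0, 0, 0)ᵀ.

Sanity check: (A − (2)·I) v_1 = (0, 0, 0, 0)ᵀ = 0. ✓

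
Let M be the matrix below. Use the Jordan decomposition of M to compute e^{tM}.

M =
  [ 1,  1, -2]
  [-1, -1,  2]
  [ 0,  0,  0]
e^{tM} =
  [t + 1, t, -2*t]
  [-t, 1 - t, 2*t]
  [0, 0, 1]

Strategy: write M = P · J · P⁻¹ where J is a Jordan canonical form, so e^{tM} = P · e^{tJ} · P⁻¹, and e^{tJ} can be computed block-by-block.

M has Jordan form
J =
  [0, 1, 0]
  [0, 0, 0]
  [0, 0, 0]
(up to reordering of blocks).

Per-block formulas:
  For a 1×1 block at λ = 0: exp(t · [0]) = [e^(0t)].
  For a 2×2 Jordan block J_2(0): exp(t · J_2(0)) = e^(0t)·(I + t·N), where N is the 2×2 nilpotent shift.

After assembling e^{tJ} and conjugating by P, we get:

e^{tM} =
  [t + 1, t, -2*t]
  [-t, 1 - t, 2*t]
  [0, 0, 1]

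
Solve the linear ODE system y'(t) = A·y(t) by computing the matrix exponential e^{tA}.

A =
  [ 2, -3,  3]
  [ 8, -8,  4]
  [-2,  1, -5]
e^{tA} =
  [6*exp(-3*t) - 5*exp(-4*t), -3*exp(-3*t) + 3*exp(-4*t), 3*exp(-3*t) - 3*exp(-4*t)]
  [8*exp(-3*t) - 8*exp(-4*t), -4*exp(-3*t) + 5*exp(-4*t), 4*exp(-3*t) - 4*exp(-4*t)]
  [-2*exp(-3*t) + 2*exp(-4*t), exp(-3*t) - exp(-4*t), -exp(-3*t) + 2*exp(-4*t)]

Strategy: write A = P · J · P⁻¹ where J is a Jordan canonical form, so e^{tA} = P · e^{tJ} · P⁻¹, and e^{tJ} can be computed block-by-block.

A has Jordan form
J =
  [-4,  0,  0]
  [ 0, -4,  0]
  [ 0,  0, -3]
(up to reordering of blocks).

Per-block formulas:
  For a 1×1 block at λ = -4: exp(t · [-4]) = [e^(-4t)].
  For a 1×1 block at λ = -3: exp(t · [-3]) = [e^(-3t)].

After assembling e^{tJ} and conjugating by P, we get:

e^{tA} =
  [6*exp(-3*t) - 5*exp(-4*t), -3*exp(-3*t) + 3*exp(-4*t), 3*exp(-3*t) - 3*exp(-4*t)]
  [8*exp(-3*t) - 8*exp(-4*t), -4*exp(-3*t) + 5*exp(-4*t), 4*exp(-3*t) - 4*exp(-4*t)]
  [-2*exp(-3*t) + 2*exp(-4*t), exp(-3*t) - exp(-4*t), -exp(-3*t) + 2*exp(-4*t)]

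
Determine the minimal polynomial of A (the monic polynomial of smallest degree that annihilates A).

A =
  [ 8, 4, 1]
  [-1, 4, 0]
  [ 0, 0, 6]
x^3 - 18*x^2 + 108*x - 216

The characteristic polynomial is χ_A(x) = (x - 6)^3, so the eigenvalues are known. The minimal polynomial is
  m_A(x) = Π_λ (x − λ)^{k_λ}
where k_λ is the size of the *largest* Jordan block for λ (equivalently, the smallest k with (A − λI)^k v = 0 for every generalised eigenvector v of λ).

  λ = 6: largest Jordan block has size 3, contributing (x − 6)^3

So m_A(x) = (x - 6)^3 = x^3 - 18*x^2 + 108*x - 216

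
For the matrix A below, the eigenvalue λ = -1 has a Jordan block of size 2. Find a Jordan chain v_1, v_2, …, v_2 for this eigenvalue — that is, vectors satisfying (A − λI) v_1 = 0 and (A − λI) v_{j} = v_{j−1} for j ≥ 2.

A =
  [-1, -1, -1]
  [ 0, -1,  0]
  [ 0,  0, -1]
A Jordan chain for λ = -1 of length 2:
v_1 = (-1, 0, 0)ᵀ
v_2 = (0, 1, 0)ᵀ

Let N = A − (-1)·I. We want v_2 with N^2 v_2 = 0 but N^1 v_2 ≠ 0; then v_{j-1} := N · v_j for j = 2, …, 2.

Pick v_2 = (0, 1, 0)ᵀ.
Then v_1 = N · v_2 = (-1, 0, 0)ᵀ.

Sanity check: (A − (-1)·I) v_1 = (0, 0, 0)ᵀ = 0. ✓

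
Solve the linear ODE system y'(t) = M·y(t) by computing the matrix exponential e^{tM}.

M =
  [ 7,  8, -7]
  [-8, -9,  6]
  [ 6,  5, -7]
e^{tM} =
  [-3*t^2*exp(-3*t) + 10*t*exp(-3*t) + exp(-3*t), -3*t^2*exp(-3*t)/2 + 8*t*exp(-3*t), 3*t^2*exp(-3*t) - 7*t*exp(-3*t)]
  [2*t^2*exp(-3*t) - 8*t*exp(-3*t), t^2*exp(-3*t) - 6*t*exp(-3*t) + exp(-3*t), -2*t^2*exp(-3*t) + 6*t*exp(-3*t)]
  [-2*t^2*exp(-3*t) + 6*t*exp(-3*t), -t^2*exp(-3*t) + 5*t*exp(-3*t), 2*t^2*exp(-3*t) - 4*t*exp(-3*t) + exp(-3*t)]

Strategy: write M = P · J · P⁻¹ where J is a Jordan canonical form, so e^{tM} = P · e^{tJ} · P⁻¹, and e^{tJ} can be computed block-by-block.

M has Jordan form
J =
  [-3,  1,  0]
  [ 0, -3,  1]
  [ 0,  0, -3]
(up to reordering of blocks).

Per-block formulas:
  For a 3×3 Jordan block J_3(-3): exp(t · J_3(-3)) = e^(-3t)·(I + t·N + (t^2/2)·N^2), where N is the 3×3 nilpotent shift.

After assembling e^{tJ} and conjugating by P, we get:

e^{tM} =
  [-3*t^2*exp(-3*t) + 10*t*exp(-3*t) + exp(-3*t), -3*t^2*exp(-3*t)/2 + 8*t*exp(-3*t), 3*t^2*exp(-3*t) - 7*t*exp(-3*t)]
  [2*t^2*exp(-3*t) - 8*t*exp(-3*t), t^2*exp(-3*t) - 6*t*exp(-3*t) + exp(-3*t), -2*t^2*exp(-3*t) + 6*t*exp(-3*t)]
  [-2*t^2*exp(-3*t) + 6*t*exp(-3*t), -t^2*exp(-3*t) + 5*t*exp(-3*t), 2*t^2*exp(-3*t) - 4*t*exp(-3*t) + exp(-3*t)]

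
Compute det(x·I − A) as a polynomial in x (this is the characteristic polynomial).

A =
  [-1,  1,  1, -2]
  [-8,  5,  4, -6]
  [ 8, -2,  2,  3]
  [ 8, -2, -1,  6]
x^4 - 12*x^3 + 54*x^2 - 108*x + 81

Expanding det(x·I − A) (e.g. by cofactor expansion or by noting that A is similar to its Jordan form J, which has the same characteristic polynomial as A) gives
  χ_A(x) = x^4 - 12*x^3 + 54*x^2 - 108*x + 81
which factors as (x - 3)^4. The eigenvalues (with algebraic multiplicities) are λ = 3 with multiplicity 4.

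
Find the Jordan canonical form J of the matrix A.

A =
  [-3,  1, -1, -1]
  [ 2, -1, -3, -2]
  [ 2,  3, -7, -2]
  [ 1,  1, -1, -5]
J_2(-4) ⊕ J_2(-4)

The characteristic polynomial is
  det(x·I − A) = x^4 + 16*x^3 + 96*x^2 + 256*x + 256 = (x + 4)^4

Eigenvalues and multiplicities (the geometric multiplicity of λ is n − rank(A − λI), which equals the number of Jordan blocks for λ):
  λ = -4: algebraic multiplicity = 4, geometric multiplicity = 2

Determining the block sizes for each eigenvalue:
  λ = -4: with am = 4 and gm = 2, the partition is not yet determined (e.g. several partitions of 4 into 2 parts exist). Let N = A − (-4)·I. Computing rank(N^1) = 2, rank(N^2) = 0; the number of blocks of size ≥ j is rank(N^{j−1}) − rank(N^j), giving [2, 2]. So we have 2 block(s) of size 2 → block sizes [2, 2]

Assembling the blocks gives a Jordan form
J =
  [-4,  1,  0,  0]
  [ 0, -4,  0,  0]
  [ 0,  0, -4,  1]
  [ 0,  0,  0, -4]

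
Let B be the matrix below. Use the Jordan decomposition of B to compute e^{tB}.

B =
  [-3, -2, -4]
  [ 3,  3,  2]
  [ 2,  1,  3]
e^{tB} =
  [t^2*exp(t) - 4*t*exp(t) + exp(t), -2*t*exp(t), 2*t^2*exp(t) - 4*t*exp(t)]
  [-t^2*exp(t) + 3*t*exp(t), 2*t*exp(t) + exp(t), -2*t^2*exp(t) + 2*t*exp(t)]
  [-t^2*exp(t)/2 + 2*t*exp(t), t*exp(t), -t^2*exp(t) + 2*t*exp(t) + exp(t)]

Strategy: write B = P · J · P⁻¹ where J is a Jordan canonical form, so e^{tB} = P · e^{tJ} · P⁻¹, and e^{tJ} can be computed block-by-block.

B has Jordan form
J =
  [1, 1, 0]
  [0, 1, 1]
  [0, 0, 1]
(up to reordering of blocks).

Per-block formulas:
  For a 3×3 Jordan block J_3(1): exp(t · J_3(1)) = e^(1t)·(I + t·N + (t^2/2)·N^2), where N is the 3×3 nilpotent shift.

After assembling e^{tJ} and conjugating by P, we get:

e^{tB} =
  [t^2*exp(t) - 4*t*exp(t) + exp(t), -2*t*exp(t), 2*t^2*exp(t) - 4*t*exp(t)]
  [-t^2*exp(t) + 3*t*exp(t), 2*t*exp(t) + exp(t), -2*t^2*exp(t) + 2*t*exp(t)]
  [-t^2*exp(t)/2 + 2*t*exp(t), t*exp(t), -t^2*exp(t) + 2*t*exp(t) + exp(t)]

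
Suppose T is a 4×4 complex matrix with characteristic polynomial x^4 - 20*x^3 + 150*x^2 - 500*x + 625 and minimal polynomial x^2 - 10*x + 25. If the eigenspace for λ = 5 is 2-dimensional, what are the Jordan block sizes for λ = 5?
Block sizes for λ = 5: [2, 2]

Step 1 — from the characteristic polynomial, algebraic multiplicity of λ = 5 is 4. From dim ker(T − (5)·I) = 2, there are exactly 2 Jordan blocks for λ = 5.
Step 2 — from the minimal polynomial, the factor (x − 5)^2 tells us the largest block for λ = 5 has size 2.
Step 3 — with total size 4, 2 blocks, and largest block 2, the block sizes (in nonincreasing order) are [2, 2].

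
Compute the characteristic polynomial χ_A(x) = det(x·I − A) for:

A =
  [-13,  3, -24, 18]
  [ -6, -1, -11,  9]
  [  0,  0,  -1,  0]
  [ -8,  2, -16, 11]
x^4 + 4*x^3 + 6*x^2 + 4*x + 1

Expanding det(x·I − A) (e.g. by cofactor expansion or by noting that A is similar to its Jordan form J, which has the same characteristic polynomial as A) gives
  χ_A(x) = x^4 + 4*x^3 + 6*x^2 + 4*x + 1
which factors as (x + 1)^4. The eigenvalues (with algebraic multiplicities) are λ = -1 with multiplicity 4.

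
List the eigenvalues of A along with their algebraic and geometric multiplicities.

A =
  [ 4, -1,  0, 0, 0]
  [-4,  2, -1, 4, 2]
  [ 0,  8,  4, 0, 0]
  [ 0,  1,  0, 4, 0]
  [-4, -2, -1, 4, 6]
λ = 4: alg = 5, geom = 3

Step 1 — factor the characteristic polynomial to read off the algebraic multiplicities:
  χ_A(x) = (x - 4)^5

Step 2 — compute geometric multiplicities via the rank-nullity identity g(λ) = n − rank(A − λI):
  rank(A − (4)·I) = 2, so dim ker(A − (4)·I) = n − 2 = 3

Summary:
  λ = 4: algebraic multiplicity = 5, geometric multiplicity = 3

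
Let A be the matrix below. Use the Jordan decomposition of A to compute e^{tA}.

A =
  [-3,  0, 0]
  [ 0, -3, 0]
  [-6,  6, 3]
e^{tA} =
  [exp(-3*t), 0, 0]
  [0, exp(-3*t), 0]
  [-exp(3*t) + exp(-3*t), exp(3*t) - exp(-3*t), exp(3*t)]

Strategy: write A = P · J · P⁻¹ where J is a Jordan canonical form, so e^{tA} = P · e^{tJ} · P⁻¹, and e^{tJ} can be computed block-by-block.

A has Jordan form
J =
  [-3,  0, 0]
  [ 0, -3, 0]
  [ 0,  0, 3]
(up to reordering of blocks).

Per-block formulas:
  For a 1×1 block at λ = 3: exp(t · [3]) = [e^(3t)].
  For a 1×1 block at λ = -3: exp(t · [-3]) = [e^(-3t)].

After assembling e^{tJ} and conjugating by P, we get:

e^{tA} =
  [exp(-3*t), 0, 0]
  [0, exp(-3*t), 0]
  [-exp(3*t) + exp(-3*t), exp(3*t) - exp(-3*t), exp(3*t)]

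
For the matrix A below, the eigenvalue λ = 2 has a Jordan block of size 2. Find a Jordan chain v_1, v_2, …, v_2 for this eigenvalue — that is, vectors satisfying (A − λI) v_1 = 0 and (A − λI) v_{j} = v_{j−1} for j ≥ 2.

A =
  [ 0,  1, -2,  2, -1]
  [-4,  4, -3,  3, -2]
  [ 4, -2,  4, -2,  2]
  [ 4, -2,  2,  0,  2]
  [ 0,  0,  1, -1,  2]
A Jordan chain for λ = 2 of length 2:
v_1 = (-2, -4, 4, 4, 0)ᵀ
v_2 = (1, 0, 0, 0, 0)ᵀ

Let N = A − (2)·I. We want v_2 with N^2 v_2 = 0 but N^1 v_2 ≠ 0; then v_{j-1} := N · v_j for j = 2, …, 2.

Pick v_2 = (1, 0, 0, 0, 0)ᵀ.
Then v_1 = N · v_2 = (-2, -4, 4, 4, 0)ᵀ.

Sanity check: (A − (2)·I) v_1 = (0, 0, 0, 0, 0)ᵀ = 0. ✓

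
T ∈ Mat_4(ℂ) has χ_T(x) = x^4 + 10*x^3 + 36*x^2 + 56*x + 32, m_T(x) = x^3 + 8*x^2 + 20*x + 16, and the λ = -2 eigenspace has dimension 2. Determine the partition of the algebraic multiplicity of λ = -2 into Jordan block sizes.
Block sizes for λ = -2: [2, 1]

Step 1 — from the characteristic polynomial, algebraic multiplicity of λ = -2 is 3. From dim ker(T − (-2)·I) = 2, there are exactly 2 Jordan blocks for λ = -2.
Step 2 — from the minimal polynomial, the factor (x + 2)^2 tells us the largest block for λ = -2 has size 2.
Step 3 — with total size 3, 2 blocks, and largest block 2, the block sizes (in nonincreasing order) are [2, 1].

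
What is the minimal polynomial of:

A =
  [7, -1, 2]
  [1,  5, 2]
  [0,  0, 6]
x^2 - 12*x + 36

The characteristic polynomial is χ_A(x) = (x - 6)^3, so the eigenvalues are known. The minimal polynomial is
  m_A(x) = Π_λ (x − λ)^{k_λ}
where k_λ is the size of the *largest* Jordan block for λ (equivalently, the smallest k with (A − λI)^k v = 0 for every generalised eigenvector v of λ).

  λ = 6: largest Jordan block has size 2, contributing (x − 6)^2

So m_A(x) = (x - 6)^2 = x^2 - 12*x + 36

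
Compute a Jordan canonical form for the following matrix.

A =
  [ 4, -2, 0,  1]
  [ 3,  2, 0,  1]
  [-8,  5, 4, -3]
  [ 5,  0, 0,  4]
J_2(3) ⊕ J_2(4)

The characteristic polynomial is
  det(x·I − A) = x^4 - 14*x^3 + 73*x^2 - 168*x + 144 = (x - 4)^2*(x - 3)^2

Eigenvalues and multiplicities (the geometric multiplicity of λ is n − rank(A − λI), which equals the number of Jordan blocks for λ):
  λ = 3: algebraic multiplicity = 2, geometric multiplicity = 1
  λ = 4: algebraic multiplicity = 2, geometric multiplicity = 1

Determining the block sizes for each eigenvalue:
  λ = 3: one block (gm = 1), so the single block has size am = 2 → block sizes [2]
  λ = 4: one block (gm = 1), so the single block has size am = 2 → block sizes [2]

Assembling the blocks gives a Jordan form
J =
  [3, 1, 0, 0]
  [0, 3, 0, 0]
  [0, 0, 4, 1]
  [0, 0, 0, 4]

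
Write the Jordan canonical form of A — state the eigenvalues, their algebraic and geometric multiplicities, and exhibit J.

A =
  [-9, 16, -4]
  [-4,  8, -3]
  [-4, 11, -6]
J_2(-3) ⊕ J_1(-1)

The characteristic polynomial is
  det(x·I − A) = x^3 + 7*x^2 + 15*x + 9 = (x + 1)*(x + 3)^2

Eigenvalues and multiplicities (the geometric multiplicity of λ is n − rank(A − λI), which equals the number of Jordan blocks for λ):
  λ = -3: algebraic multiplicity = 2, geometric multiplicity = 1
  λ = -1: algebraic multiplicity = 1, geometric multiplicity = 1

Determining the block sizes for each eigenvalue:
  λ = -3: one block (gm = 1), so the single block has size am = 2 → block sizes [2]
  λ = -1: one block (gm = 1), so the single block has size am = 1 → block sizes [1]

Assembling the blocks gives a Jordan form
J =
  [-3,  1,  0]
  [ 0, -3,  0]
  [ 0,  0, -1]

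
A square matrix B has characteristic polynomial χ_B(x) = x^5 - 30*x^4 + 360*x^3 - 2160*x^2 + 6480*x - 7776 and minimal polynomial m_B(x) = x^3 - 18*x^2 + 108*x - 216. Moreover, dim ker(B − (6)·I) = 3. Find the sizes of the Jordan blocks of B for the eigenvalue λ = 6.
Block sizes for λ = 6: [3, 1, 1]

Step 1 — from the characteristic polynomial, algebraic multiplicity of λ = 6 is 5. From dim ker(B − (6)·I) = 3, there are exactly 3 Jordan blocks for λ = 6.
Step 2 — from the minimal polynomial, the factor (x − 6)^3 tells us the largest block for λ = 6 has size 3.
Step 3 — with total size 5, 3 blocks, and largest block 3, the block sizes (in nonincreasing order) are [3, 1, 1].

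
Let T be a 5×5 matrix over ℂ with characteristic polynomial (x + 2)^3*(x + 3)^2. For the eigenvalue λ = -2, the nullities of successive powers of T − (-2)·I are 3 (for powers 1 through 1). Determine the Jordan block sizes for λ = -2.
Block sizes for λ = -2: [1, 1, 1]

From the dimensions of kernels of powers, the number of Jordan blocks of size at least j is d_j − d_{j−1} where d_j = dim ker(N^j) (with d_0 = 0). Computing the differences gives [3].
The number of blocks of size exactly k is (#blocks of size ≥ k) − (#blocks of size ≥ k + 1), so the partition is: 3 block(s) of size 1.
In nonincreasing order the block sizes are [1, 1, 1].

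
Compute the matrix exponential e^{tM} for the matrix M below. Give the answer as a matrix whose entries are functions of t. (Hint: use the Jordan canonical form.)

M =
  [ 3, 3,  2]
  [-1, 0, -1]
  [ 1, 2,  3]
e^{tM} =
  [t*exp(2*t) + exp(2*t), t^2*exp(2*t)/2 + 3*t*exp(2*t), t^2*exp(2*t)/2 + 2*t*exp(2*t)]
  [-t*exp(2*t), -t^2*exp(2*t)/2 - 2*t*exp(2*t) + exp(2*t), -t^2*exp(2*t)/2 - t*exp(2*t)]
  [t*exp(2*t), t^2*exp(2*t)/2 + 2*t*exp(2*t), t^2*exp(2*t)/2 + t*exp(2*t) + exp(2*t)]

Strategy: write M = P · J · P⁻¹ where J is a Jordan canonical form, so e^{tM} = P · e^{tJ} · P⁻¹, and e^{tJ} can be computed block-by-block.

M has Jordan form
J =
  [2, 1, 0]
  [0, 2, 1]
  [0, 0, 2]
(up to reordering of blocks).

Per-block formulas:
  For a 3×3 Jordan block J_3(2): exp(t · J_3(2)) = e^(2t)·(I + t·N + (t^2/2)·N^2), where N is the 3×3 nilpotent shift.

After assembling e^{tJ} and conjugating by P, we get:

e^{tM} =
  [t*exp(2*t) + exp(2*t), t^2*exp(2*t)/2 + 3*t*exp(2*t), t^2*exp(2*t)/2 + 2*t*exp(2*t)]
  [-t*exp(2*t), -t^2*exp(2*t)/2 - 2*t*exp(2*t) + exp(2*t), -t^2*exp(2*t)/2 - t*exp(2*t)]
  [t*exp(2*t), t^2*exp(2*t)/2 + 2*t*exp(2*t), t^2*exp(2*t)/2 + t*exp(2*t) + exp(2*t)]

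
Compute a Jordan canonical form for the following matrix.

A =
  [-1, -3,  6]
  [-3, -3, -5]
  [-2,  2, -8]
J_3(-4)

The characteristic polynomial is
  det(x·I − A) = x^3 + 12*x^2 + 48*x + 64 = (x + 4)^3

Eigenvalues and multiplicities (the geometric multiplicity of λ is n − rank(A − λI), which equals the number of Jordan blocks for λ):
  λ = -4: algebraic multiplicity = 3, geometric multiplicity = 1

Determining the block sizes for each eigenvalue:
  λ = -4: one block (gm = 1), so the single block has size am = 3 → block sizes [3]

Assembling the blocks gives a Jordan form
J =
  [-4,  1,  0]
  [ 0, -4,  1]
  [ 0,  0, -4]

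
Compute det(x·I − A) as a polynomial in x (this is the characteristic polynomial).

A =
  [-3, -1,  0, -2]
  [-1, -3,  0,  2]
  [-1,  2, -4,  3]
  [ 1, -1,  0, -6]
x^4 + 16*x^3 + 96*x^2 + 256*x + 256

Expanding det(x·I − A) (e.g. by cofactor expansion or by noting that A is similar to its Jordan form J, which has the same characteristic polynomial as A) gives
  χ_A(x) = x^4 + 16*x^3 + 96*x^2 + 256*x + 256
which factors as (x + 4)^4. The eigenvalues (with algebraic multiplicities) are λ = -4 with multiplicity 4.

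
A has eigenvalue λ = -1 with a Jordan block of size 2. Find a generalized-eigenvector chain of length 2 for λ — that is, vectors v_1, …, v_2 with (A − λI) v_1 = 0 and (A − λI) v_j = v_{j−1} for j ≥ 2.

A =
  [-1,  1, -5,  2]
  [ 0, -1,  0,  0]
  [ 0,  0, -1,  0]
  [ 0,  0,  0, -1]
A Jordan chain for λ = -1 of length 2:
v_1 = (1, 0, 0, 0)ᵀ
v_2 = (0, 1, 0, 0)ᵀ

Let N = A − (-1)·I. We want v_2 with N^2 v_2 = 0 but N^1 v_2 ≠ 0; then v_{j-1} := N · v_j for j = 2, …, 2.

Pick v_2 = (0, 1, 0, 0)ᵀ.
Then v_1 = N · v_2 = (1, 0, 0, 0)ᵀ.

Sanity check: (A − (-1)·I) v_1 = (0, 0, 0, 0)ᵀ = 0. ✓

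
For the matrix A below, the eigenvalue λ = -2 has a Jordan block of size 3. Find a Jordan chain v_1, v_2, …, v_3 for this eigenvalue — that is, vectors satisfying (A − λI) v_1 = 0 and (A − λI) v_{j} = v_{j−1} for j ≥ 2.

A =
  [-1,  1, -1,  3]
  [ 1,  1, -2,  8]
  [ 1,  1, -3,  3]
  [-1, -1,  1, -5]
A Jordan chain for λ = -2 of length 3:
v_1 = (-2, -6, -2, 2)ᵀ
v_2 = (1, 1, 1, -1)ᵀ
v_3 = (1, 0, 0, 0)ᵀ

Let N = A − (-2)·I. We want v_3 with N^3 v_3 = 0 but N^2 v_3 ≠ 0; then v_{j-1} := N · v_j for j = 3, …, 2.

Pick v_3 = (1, 0, 0, 0)ᵀ.
Then v_2 = N · v_3 = (1, 1, 1, -1)ᵀ.
Then v_1 = N · v_2 = (-2, -6, -2, 2)ᵀ.

Sanity check: (A − (-2)·I) v_1 = (0, 0, 0, 0)ᵀ = 0. ✓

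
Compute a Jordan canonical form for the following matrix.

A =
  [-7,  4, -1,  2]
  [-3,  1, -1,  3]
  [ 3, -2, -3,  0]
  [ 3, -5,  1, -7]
J_2(-4) ⊕ J_2(-4)

The characteristic polynomial is
  det(x·I − A) = x^4 + 16*x^3 + 96*x^2 + 256*x + 256 = (x + 4)^4

Eigenvalues and multiplicities (the geometric multiplicity of λ is n − rank(A − λI), which equals the number of Jordan blocks for λ):
  λ = -4: algebraic multiplicity = 4, geometric multiplicity = 2

Determining the block sizes for each eigenvalue:
  λ = -4: with am = 4 and gm = 2, the partition is not yet determined (e.g. several partitions of 4 into 2 parts exist). Let N = A − (-4)·I. Computing rank(N^1) = 2, rank(N^2) = 0; the number of blocks of size ≥ j is rank(N^{j−1}) − rank(N^j), giving [2, 2]. So we have 2 block(s) of size 2 → block sizes [2, 2]

Assembling the blocks gives a Jordan form
J =
  [-4,  1,  0,  0]
  [ 0, -4,  0,  0]
  [ 0,  0, -4,  1]
  [ 0,  0,  0, -4]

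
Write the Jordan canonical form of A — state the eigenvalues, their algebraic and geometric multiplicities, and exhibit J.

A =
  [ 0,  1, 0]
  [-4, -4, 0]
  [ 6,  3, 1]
J_2(-2) ⊕ J_1(1)

The characteristic polynomial is
  det(x·I − A) = x^3 + 3*x^2 - 4 = (x - 1)*(x + 2)^2

Eigenvalues and multiplicities (the geometric multiplicity of λ is n − rank(A − λI), which equals the number of Jordan blocks for λ):
  λ = -2: algebraic multiplicity = 2, geometric multiplicity = 1
  λ = 1: algebraic multiplicity = 1, geometric multiplicity = 1

Determining the block sizes for each eigenvalue:
  λ = -2: one block (gm = 1), so the single block has size am = 2 → block sizes [2]
  λ = 1: one block (gm = 1), so the single block has size am = 1 → block sizes [1]

Assembling the blocks gives a Jordan form
J =
  [-2,  1, 0]
  [ 0, -2, 0]
  [ 0,  0, 1]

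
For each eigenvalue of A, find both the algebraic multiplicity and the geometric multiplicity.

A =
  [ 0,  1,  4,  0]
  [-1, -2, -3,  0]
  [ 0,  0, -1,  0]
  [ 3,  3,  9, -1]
λ = -1: alg = 4, geom = 2

Step 1 — factor the characteristic polynomial to read off the algebraic multiplicities:
  χ_A(x) = (x + 1)^4

Step 2 — compute geometric multiplicities via the rank-nullity identity g(λ) = n − rank(A − λI):
  rank(A − (-1)·I) = 2, so dim ker(A − (-1)·I) = n − 2 = 2

Summary:
  λ = -1: algebraic multiplicity = 4, geometric multiplicity = 2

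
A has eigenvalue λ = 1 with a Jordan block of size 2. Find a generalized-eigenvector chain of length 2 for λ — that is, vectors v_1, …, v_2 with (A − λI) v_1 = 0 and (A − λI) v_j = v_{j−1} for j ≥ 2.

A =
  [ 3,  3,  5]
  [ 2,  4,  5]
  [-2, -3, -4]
A Jordan chain for λ = 1 of length 2:
v_1 = (2, 2, -2)ᵀ
v_2 = (1, 0, 0)ᵀ

Let N = A − (1)·I. We want v_2 with N^2 v_2 = 0 but N^1 v_2 ≠ 0; then v_{j-1} := N · v_j for j = 2, …, 2.

Pick v_2 = (1, 0, 0)ᵀ.
Then v_1 = N · v_2 = (2, 2, -2)ᵀ.

Sanity check: (A − (1)·I) v_1 = (0, 0, 0)ᵀ = 0. ✓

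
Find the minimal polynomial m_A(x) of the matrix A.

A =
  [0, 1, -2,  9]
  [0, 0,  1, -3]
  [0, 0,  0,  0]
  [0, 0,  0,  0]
x^3

The characteristic polynomial is χ_A(x) = x^4, so the eigenvalues are known. The minimal polynomial is
  m_A(x) = Π_λ (x − λ)^{k_λ}
where k_λ is the size of the *largest* Jordan block for λ (equivalently, the smallest k with (A − λI)^k v = 0 for every generalised eigenvector v of λ).

  λ = 0: largest Jordan block has size 3, contributing (x − 0)^3

So m_A(x) = x^3 = x^3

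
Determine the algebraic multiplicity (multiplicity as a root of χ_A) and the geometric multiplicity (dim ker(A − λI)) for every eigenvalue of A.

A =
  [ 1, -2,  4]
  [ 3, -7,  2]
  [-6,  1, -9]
λ = -5: alg = 3, geom = 1

Step 1 — factor the characteristic polynomial to read off the algebraic multiplicities:
  χ_A(x) = (x + 5)^3

Step 2 — compute geometric multiplicities via the rank-nullity identity g(λ) = n − rank(A − λI):
  rank(A − (-5)·I) = 2, so dim ker(A − (-5)·I) = n − 2 = 1

Summary:
  λ = -5: algebraic multiplicity = 3, geometric multiplicity = 1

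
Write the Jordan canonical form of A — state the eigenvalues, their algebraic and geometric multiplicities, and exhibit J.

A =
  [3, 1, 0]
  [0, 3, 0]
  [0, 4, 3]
J_2(3) ⊕ J_1(3)

The characteristic polynomial is
  det(x·I − A) = x^3 - 9*x^2 + 27*x - 27 = (x - 3)^3

Eigenvalues and multiplicities (the geometric multiplicity of λ is n − rank(A − λI), which equals the number of Jordan blocks for λ):
  λ = 3: algebraic multiplicity = 3, geometric multiplicity = 2

Determining the block sizes for each eigenvalue:
  λ = 3: 2 blocks summing to 3 forces exactly one block of size 2 and the rest size 1 → block sizes [2, 1]

Assembling the blocks gives a Jordan form
J =
  [3, 1, 0]
  [0, 3, 0]
  [0, 0, 3]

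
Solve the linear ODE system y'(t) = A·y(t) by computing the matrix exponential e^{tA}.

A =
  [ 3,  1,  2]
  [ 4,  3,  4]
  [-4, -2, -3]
e^{tA} =
  [2*t*exp(t) + exp(t), t*exp(t), 2*t*exp(t)]
  [4*t*exp(t), 2*t*exp(t) + exp(t), 4*t*exp(t)]
  [-4*t*exp(t), -2*t*exp(t), -4*t*exp(t) + exp(t)]

Strategy: write A = P · J · P⁻¹ where J is a Jordan canonical form, so e^{tA} = P · e^{tJ} · P⁻¹, and e^{tJ} can be computed block-by-block.

A has Jordan form
J =
  [1, 1, 0]
  [0, 1, 0]
  [0, 0, 1]
(up to reordering of blocks).

Per-block formulas:
  For a 2×2 Jordan block J_2(1): exp(t · J_2(1)) = e^(1t)·(I + t·N), where N is the 2×2 nilpotent shift.
  For a 1×1 block at λ = 1: exp(t · [1]) = [e^(1t)].

After assembling e^{tJ} and conjugating by P, we get:

e^{tA} =
  [2*t*exp(t) + exp(t), t*exp(t), 2*t*exp(t)]
  [4*t*exp(t), 2*t*exp(t) + exp(t), 4*t*exp(t)]
  [-4*t*exp(t), -2*t*exp(t), -4*t*exp(t) + exp(t)]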